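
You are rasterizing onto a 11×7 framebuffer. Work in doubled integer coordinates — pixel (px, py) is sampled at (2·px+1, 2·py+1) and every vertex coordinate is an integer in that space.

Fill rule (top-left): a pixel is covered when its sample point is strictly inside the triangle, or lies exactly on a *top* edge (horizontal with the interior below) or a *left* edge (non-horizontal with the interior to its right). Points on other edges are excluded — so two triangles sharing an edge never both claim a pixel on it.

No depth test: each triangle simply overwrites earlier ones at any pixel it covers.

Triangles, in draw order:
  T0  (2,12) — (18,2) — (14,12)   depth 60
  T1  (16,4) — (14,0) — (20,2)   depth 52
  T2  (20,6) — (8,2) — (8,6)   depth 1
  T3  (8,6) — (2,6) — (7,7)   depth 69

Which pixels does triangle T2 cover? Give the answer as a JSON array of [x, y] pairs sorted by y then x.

T0:
  2·area = 120
  edge (2, 12)→(18, 2): d=(16,-10) top-left  bias=+0
  edge (18, 2)→(14, 12): d=(-4,10) right/bottom  bias=-1
  edge (14, 12)→(2, 12): d=(-12,0) right/bottom  bias=-1
    (8,1)@(17, 3): e=[6,6,108] → █
    (9,1)@(19, 3): e=[26,-14,108] → ·
    (7,2)@(15, 5): e=[18,18,84] → █
    (8,2)@(17, 5): e=[38,-2,84] → ·
    (5,3)@(11, 7): e=[10,50,60] → █
    (6,3)@(13, 7): e=[30,30,60] → █
    (8,3)@(17, 7): e=[70,-10,60] → ·
    (3,4)@(7, 9): e=[2,82,36] → █
    (4,4)@(9, 9): e=[22,62,36] → █
    (8,4)@(17, 9): e=[102,-18,36] → ·
    (2,5)@(5, 11): e=[14,94,12] → █
    (7,5)@(15, 11): e=[114,-6,12] → ·
  covered (15 px):
    · · · · · · · · · · ·
    · · · · · · · · █ · ·
    · · · · · · · █ · · ·
    · · · · · █ █ █ · · ·
    · · · █ █ █ █ █ · · ·
    · · █ █ █ █ █ · · · ·
    · · · · · · · · · · ·
T1:
  2·area = 20
  edge (16, 4)→(14, 0): d=(-2,-4) top-left  bias=+0
  edge (14, 0)→(20, 2): d=(6,2) right/bottom  bias=-1
  edge (20, 2)→(16, 4): d=(-4,2) right/bottom  bias=-1
    (7,0)@(15, 1): e=[2,4,14] → █
    (8,0)@(17, 1): e=[10,0,10] → ·  [on edge]
    (7,1)@(15, 3): e=[-2,16,6] → ·
    (8,1)@(17, 3): e=[6,12,2] → █
    (9,1)@(19, 3): e=[14,8,-2] → ·
    (8,2)@(17, 5): e=[2,24,-6] → ·
  covered (2 px):
    · · · · · · · █ · · ·
    · · · · · · · · █ · ·
    · · · · · · · · · · ·
    · · · · · · · · · · ·
    · · · · · · · · · · ·
    · · · · · · · · · · ·
    · · · · · · · · · · ·
T2:
  2·area = 48  (B↔C swapped to make it positive)
  edge (20, 6)→(8, 6): d=(-12,0) right/bottom  bias=-1
  edge (8, 6)→(8, 2): d=(0,-4) top-left  bias=+0
  edge (8, 2)→(20, 6): d=(12,4) right/bottom  bias=-1
    (2,0)@(5, 1): e=[60,-12,0] → ·  [on edge]
    (4,1)@(9, 3): e=[36,4,8] → █
    (5,1)@(11, 3): e=[36,12,0] → ·  [on edge]
    (4,2)@(9, 5): e=[12,4,32] → █
    (5,2)@(11, 5): e=[12,12,24] → █
    (6,2)@(13, 5): e=[12,20,16] → █
    (7,2)@(15, 5): e=[12,28,8] → █
    (8,2)@(17, 5): e=[12,36,0] → ·  [on edge]
    (4,3)@(9, 7): e=[-12,4,56] → ·
    (5,3)@(11, 7): e=[-12,12,48] → ·
    (6,3)@(13, 7): e=[-12,20,40] → ·
    (7,3)@(15, 7): e=[-12,28,32] → ·
  covered (5 px):
    · · · · · · · · · · ·
    · · · · █ · · · · · ·
    · · · · █ █ █ █ · · ·
    · · · · · · · · · · ·
    · · · · · · · · · · ·
    · · · · · · · · · · ·
    · · · · · · · · · · ·
T3:
  2·area = 6  (B↔C swapped to make it positive)
  edge (8, 6)→(7, 7): d=(-1,1) right/bottom  bias=-1
  edge (7, 7)→(2, 6): d=(-5,-1) top-left  bias=+0
  edge (2, 6)→(8, 6): d=(6,0) top-left  bias=+0
    (6,0)@(13, 1): e=[0,36,-30] → ·  [on edge]
    (5,1)@(11, 3): e=[0,24,-18] → ·  [on edge]
    (4,2)@(9, 5): e=[0,12,-6] → ·  [on edge]
    (3,3)@(7, 7): e=[0,0,6] → ·  [on edge]
    (2,4)@(5, 9): e=[0,-12,18] → ·  [on edge]
    (8,4)@(17, 9): e=[-12,0,18] → ·  [on edge]
    (1,5)@(3, 11): e=[0,-24,30] → ·  [on edge]
    (0,6)@(1, 13): e=[0,-36,42] → ·  [on edge]
  covered (0 px):
    · · · · · · · · · · ·
    · · · · · · · · · · ·
    · · · · · · · · · · ·
    · · · · · · · · · · ·
    · · · · · · · · · · ·
    · · · · · · · · · · ·
    · · · · · · · · · · ·

Answer: [[4,1],[4,2],[5,2],[6,2],[7,2]]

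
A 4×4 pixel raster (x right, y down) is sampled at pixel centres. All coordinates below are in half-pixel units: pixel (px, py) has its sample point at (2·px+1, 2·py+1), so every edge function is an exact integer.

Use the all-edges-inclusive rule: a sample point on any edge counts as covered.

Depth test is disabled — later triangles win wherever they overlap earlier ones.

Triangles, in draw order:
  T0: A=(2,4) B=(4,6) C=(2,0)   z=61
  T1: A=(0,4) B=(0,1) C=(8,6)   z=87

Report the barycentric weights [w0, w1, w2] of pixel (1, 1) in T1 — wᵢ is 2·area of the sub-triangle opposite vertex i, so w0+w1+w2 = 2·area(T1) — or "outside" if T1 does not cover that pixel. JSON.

T0:
  2·area = 8  (B↔C swapped to make it positive)
  edge (2, 4)→(2, 0): d=(0,-4) inclusive
  edge (2, 0)→(4, 6): d=(2,6) inclusive
  edge (4, 6)→(2, 4): d=(-2,-2) inclusive
    (0,1)@(1, 3): e=[-4,12,0] → .  [on edge]
    (1,1)@(3, 3): e=[4,0,4] → X  [on edge]
    (2,1)@(5, 3): e=[12,-12,8] → .
    (1,2)@(3, 5): e=[4,4,0] → X  [on edge]
    (2,2)@(5, 5): e=[12,-8,4] → .
    (1,3)@(3, 7): e=[4,8,-4] → .
    (2,3)@(5, 7): e=[12,-4,0] → .  [on edge]
  covered (2 px):
    . . . .
    . X . .
    . X . .
    . . . .
T1:
  2·area = 24
  edge (0, 4)→(0, 1): d=(0,-3) inclusive
  edge (0, 1)→(8, 6): d=(8,5) inclusive
  edge (8, 6)→(0, 4): d=(-8,-2) inclusive
    (0,1)@(1, 3): e=[3,11,10] → X
    (1,1)@(3, 3): e=[9,1,14] → X
    (2,1)@(5, 3): e=[15,-9,18] → .
    (0,2)@(1, 5): e=[3,27,-6] → .
    (1,2)@(3, 5): e=[9,17,-2] → .
    (2,2)@(5, 5): e=[15,7,2] → X
    (3,2)@(7, 5): e=[21,-3,6] → .
    (2,3)@(5, 7): e=[15,23,-14] → .
  covered (3 px):
    . . . .
    X X . .
    . . X .
    . . . .

Result: [1,14,9]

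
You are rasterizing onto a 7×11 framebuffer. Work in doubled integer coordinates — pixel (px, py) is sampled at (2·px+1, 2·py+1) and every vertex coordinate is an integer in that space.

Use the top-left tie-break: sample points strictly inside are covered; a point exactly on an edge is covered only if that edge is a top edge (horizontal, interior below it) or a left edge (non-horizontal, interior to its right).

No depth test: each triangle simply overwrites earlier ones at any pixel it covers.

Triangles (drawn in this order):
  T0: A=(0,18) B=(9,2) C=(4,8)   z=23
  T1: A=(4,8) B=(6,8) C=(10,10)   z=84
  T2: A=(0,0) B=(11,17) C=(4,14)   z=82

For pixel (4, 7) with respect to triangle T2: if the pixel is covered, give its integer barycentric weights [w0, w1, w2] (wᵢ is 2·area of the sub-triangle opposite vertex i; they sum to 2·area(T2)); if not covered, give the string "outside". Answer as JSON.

T0:
  2·area = 26  (B↔C swapped to make it positive)
  edge (0, 18)→(4, 8): d=(4,-10) top-left  bias=+0
  edge (4, 8)→(9, 2): d=(5,-6) top-left  bias=+0
  edge (9, 2)→(0, 18): d=(-9,16) right/bottom  bias=-1
    (3,2)@(7, 5): e=[18,3,5] → X
    (4,2)@(9, 5): e=[38,15,-27] → .
    (2,3)@(5, 7): e=[6,1,19] → X
    (3,3)@(7, 7): e=[26,13,-13] → .
    (2,4)@(5, 9): e=[14,11,1] → X
    (3,4)@(7, 9): e=[34,23,-31] → .
    (1,5)@(3, 11): e=[2,9,15] → X
    (2,5)@(5, 11): e=[22,21,-17] → .
    (1,6)@(3, 13): e=[10,19,-3] → .
  covered (4 px):
    . . . . . . .
    . . . . . . .
    . . . X . . .
    . . X . . . .
    . . X . . . .
    . X . . . . .
    . . . . . . .
    . . . . . . .
    . . . . . . .
    . . . . . . .
    . . . . . . .
T1:
  2·area = 4
  edge (4, 8)→(6, 8): d=(2,0) top-left  bias=+0
  edge (6, 8)→(10, 10): d=(4,2) right/bottom  bias=-1
  edge (10, 10)→(4, 8): d=(-6,-2) top-left  bias=+0
    (0,3)@(1, 7): e=[-2,6,0] → .  [on edge]
    (3,4)@(7, 9): e=[2,2,0] → X  [on edge]
    (4,4)@(9, 9): e=[2,-2,4] → .
    (3,5)@(7, 11): e=[6,10,-12] → .
    (6,5)@(13, 11): e=[6,-2,0] → .  [on edge]
  covered (1 px):
    . . . . . . .
    . . . . . . .
    . . . . . . .
    . . . . . . .
    . . . X . . .
    . . . . . . .
    . . . . . . .
    . . . . . . .
    . . . . . . .
    . . . . . . .
    . . . . . . .
T2:
  2·area = 86
  edge (0, 0)→(11, 17): d=(11,17) right/bottom  bias=-1
  edge (11, 17)→(4, 14): d=(-7,-3) top-left  bias=+0
  edge (4, 14)→(0, 0): d=(-4,-14) top-left  bias=+0
    (0,1)@(1, 3): e=[16,68,2] → X
    (1,1)@(3, 3): e=[-18,74,30] → .
    (0,2)@(1, 5): e=[38,54,-6] → .
    (1,2)@(3, 5): e=[4,60,22] → X
    (2,2)@(5, 5): e=[-30,66,50] → .
    (1,3)@(3, 7): e=[26,46,14] → X
    (2,3)@(5, 7): e=[-8,52,42] → .
    (1,4)@(3, 9): e=[48,32,6] → X
    (2,4)@(5, 9): e=[14,38,34] → X
    (3,4)@(7, 9): e=[-20,44,62] → .
    (1,5)@(3, 11): e=[70,18,-2] → .
    (2,5)@(5, 11): e=[36,24,26] → X
    (5,8)@(11, 17): e=[0,0,86] → .  [on edge]
  covered (11 px):
    . . . . . . .
    X . . . . . .
    . X . . . . .
    . X . . . . .
    . X X . . . .
    . . X X . . .
    . . X X . . .
    . . . X X . .
    . . . . . . .
    . . . . . . .
    . . . . . . .

Final: [8,66,12]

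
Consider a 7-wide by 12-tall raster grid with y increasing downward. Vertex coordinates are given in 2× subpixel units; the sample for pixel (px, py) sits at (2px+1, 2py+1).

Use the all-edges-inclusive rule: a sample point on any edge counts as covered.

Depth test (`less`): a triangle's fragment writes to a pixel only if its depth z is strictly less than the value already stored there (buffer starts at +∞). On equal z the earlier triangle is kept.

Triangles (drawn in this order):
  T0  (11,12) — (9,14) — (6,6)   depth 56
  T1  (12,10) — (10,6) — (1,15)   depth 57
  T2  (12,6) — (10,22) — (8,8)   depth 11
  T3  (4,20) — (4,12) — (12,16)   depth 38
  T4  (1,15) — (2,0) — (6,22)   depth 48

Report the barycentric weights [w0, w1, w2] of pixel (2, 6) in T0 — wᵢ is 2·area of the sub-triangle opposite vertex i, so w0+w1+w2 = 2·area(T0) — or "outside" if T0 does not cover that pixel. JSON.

T0:
  2·area = 22
  edge (11, 12)→(9, 14): d=(-2,2) inclusive
  edge (9, 14)→(6, 6): d=(-3,-8) inclusive
  edge (6, 6)→(11, 12): d=(5,6) inclusive
    (4,5)@(9, 11): e=[6,9,7] → #
    (5,5)@(11, 11): e=[2,25,-5] → ·
    (4,6)@(9, 13): e=[2,3,17] → #
    (5,6)@(11, 13): e=[-2,19,5] → ·
    (4,7)@(9, 15): e=[-2,-3,27] → ·
  covered (2 px):
    · · · · · · ·
    · · · · · · ·
    · · · · · · ·
    · · · · · · ·
    · · · · · · ·
    · · · · # · ·
    · · · · # · ·
    · · · · · · ·
    · · · · · · ·
    · · · · · · ·
    · · · · · · ·
    · · · · · · ·
T1:
  2·area = 54  (B↔C swapped to make it positive)
  edge (12, 10)→(1, 15): d=(-11,5) inclusive
  edge (1, 15)→(10, 6): d=(9,-9) inclusive
  edge (10, 6)→(12, 10): d=(2,4) inclusive
    (6,1)@(13, 3): e=[72,0,-18] → ·  [on edge]
    (5,2)@(11, 5): e=[60,0,-6] → ·  [on edge]
    (4,3)@(9, 7): e=[48,0,6] → #  [on edge]
    (5,3)@(11, 7): e=[38,18,-2] → ·
    (3,4)@(7, 9): e=[36,0,18] → #  [on edge]
    (5,4)@(11, 9): e=[16,36,2] → #
    (6,4)@(13, 9): e=[6,54,-6] → ·
    (2,5)@(5, 11): e=[24,0,30] → #  [on edge]
    (5,5)@(11, 11): e=[-6,54,6] → ·
    (1,6)@(3, 13): e=[12,0,42] → #  [on edge]
    (3,6)@(7, 13): e=[-8,36,26] → ·
    (4,6)@(9, 13): e=[-18,54,18] → ·
    (0,7)@(1, 15): e=[0,0,54] → #  [on edge]
  covered (10 px):
    · · · · · · ·
    · · · · · · ·
    · · · · · · ·
    · · · · # · ·
    · · · # # # ·
    · · # # # · ·
    · # # · · · ·
    # · · · · · ·
    · · · · · · ·
    · · · · · · ·
    · · · · · · ·
    · · · · · · ·
T2:
  2·area = 60
  edge (12, 6)→(10, 22): d=(-2,16) inclusive
  edge (10, 22)→(8, 8): d=(-2,-14) inclusive
  edge (8, 8)→(12, 6): d=(4,-2) inclusive
    (3,0)@(7, 1): e=[90,0,-30] → ·  [on edge]
    (5,3)@(11, 7): e=[14,44,2] → #
    (6,3)@(13, 7): e=[-18,72,6] → ·
    (4,4)@(9, 9): e=[42,12,6] → #
    (6,4)@(13, 9): e=[-22,68,14] → ·
    (4,5)@(9, 11): e=[38,8,14] → #
    (6,5)@(13, 11): e=[-26,64,22] → ·
    (4,6)@(9, 13): e=[34,4,22] → #
    (6,6)@(13, 13): e=[-30,60,30] → ·
    (4,7)@(9, 15): e=[30,0,30] → #  [on edge]
    (5,7)@(11, 15): e=[-2,28,34] → ·
    (4,8)@(9, 17): e=[26,-4,38] → ·
  covered (8 px):
    · · · · · · ·
    · · · · · · ·
    · · · · · · ·
    · · · · · # ·
    · · · · # # ·
    · · · · # # ·
    · · · · # # ·
    · · · · # · ·
    · · · · · · ·
    · · · · · · ·
    · · · · · · ·
    · · · · · · ·
T3:
  2·area = 64
  edge (4, 20)→(4, 12): d=(0,-8) inclusive
  edge (4, 12)→(12, 16): d=(8,4) inclusive
  edge (12, 16)→(4, 20): d=(-8,4) inclusive
    (2,6)@(5, 13): e=[8,4,52] → #
    (3,6)@(7, 13): e=[24,-4,44] → ·
    (2,7)@(5, 15): e=[8,20,36] → #
    (3,7)@(7, 15): e=[24,12,28] → #
    (4,7)@(9, 15): e=[40,4,20] → #
    (5,7)@(11, 15): e=[56,-4,12] → ·
    (2,8)@(5, 17): e=[8,36,20] → #
    (5,8)@(11, 17): e=[56,12,-4] → ·
    (2,9)@(5, 19): e=[8,52,4] → #
    (3,9)@(7, 19): e=[24,44,-4] → ·
    (4,9)@(9, 19): e=[40,36,-12] → ·
    (2,10)@(5, 21): e=[8,68,-12] → ·
  covered (8 px):
    · · · · · · ·
    · · · · · · ·
    · · · · · · ·
    · · · · · · ·
    · · · · · · ·
    · · · · · · ·
    · · # · · · ·
    · · # # # · ·
    · · # # # · ·
    · · # · · · ·
    · · · · · · ·
    · · · · · · ·
T4:
  2·area = 82
  edge (1, 15)→(2, 0): d=(1,-15) inclusive
  edge (2, 0)→(6, 22): d=(4,22) inclusive
  edge (6, 22)→(1, 15): d=(-5,-7) inclusive
    (1,3)@(3, 7): e=[22,6,54] → #
    (2,3)@(5, 7): e=[52,-38,68] → ·
    (1,4)@(3, 9): e=[24,14,44] → #
    (2,4)@(5, 9): e=[54,-30,58] → ·
    (1,5)@(3, 11): e=[26,22,34] → #
    (2,5)@(5, 11): e=[56,-22,48] → ·
    (1,6)@(3, 13): e=[28,30,24] → #
    (2,6)@(5, 13): e=[58,-14,38] → ·
    (0,7)@(1, 15): e=[0,82,0] → #  [on edge]
    (2,7)@(5, 15): e=[60,-6,28] → ·
    (0,8)@(1, 17): e=[2,90,-10] → ·
    (1,8)@(3, 17): e=[32,46,4] → #
  covered (9 px):
    · · · · · · ·
    · · · · · · ·
    · · · · · · ·
    · # · · · · ·
    · # · · · · ·
    · # · · · · ·
    · # · · · · ·
    # # · · · · ·
    · # # · · · ·
    · · # · · · ·
    · · · · · · ·
    · · · · · · ·

Final: "outside"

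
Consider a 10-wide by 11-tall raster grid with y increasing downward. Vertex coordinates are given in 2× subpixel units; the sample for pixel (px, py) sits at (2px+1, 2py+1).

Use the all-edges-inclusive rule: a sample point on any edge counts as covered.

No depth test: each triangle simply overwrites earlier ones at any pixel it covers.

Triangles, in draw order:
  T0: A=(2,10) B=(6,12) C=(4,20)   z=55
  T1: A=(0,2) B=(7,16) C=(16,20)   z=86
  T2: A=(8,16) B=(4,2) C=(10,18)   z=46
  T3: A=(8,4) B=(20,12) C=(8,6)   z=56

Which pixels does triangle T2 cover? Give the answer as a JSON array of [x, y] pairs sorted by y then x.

T0:
  2·area = 36
  edge (2, 10)→(6, 12): d=(4,2) inclusive
  edge (6, 12)→(4, 20): d=(-2,8) inclusive
  edge (4, 20)→(2, 10): d=(-2,-10) inclusive
    (0,2)@(1, 5): e=[-18,54,0] → ·  [on edge]
    (1,5)@(3, 11): e=[2,26,8] → #
    (2,5)@(5, 11): e=[-2,10,28] → ·
    (1,6)@(3, 13): e=[10,22,4] → #
    (2,6)@(5, 13): e=[6,6,24] → #
    (3,6)@(7, 13): e=[2,-10,44] → ·
    (1,7)@(3, 15): e=[18,18,0] → #  [on edge]
    (3,7)@(7, 15): e=[10,-14,40] → ·
    (1,8)@(3, 17): e=[26,14,-4] → ·
    (2,8)@(5, 17): e=[22,-2,16] → ·
  covered (5 px):
    · · · · · · · · · ·
    · · · · · · · · · ·
    · · · · · · · · · ·
    · · · · · · · · · ·
    · · · · · · · · · ·
    · # · · · · · · · ·
    · # # · · · · · · ·
    · # # · · · · · · ·
    · · · · · · · · · ·
    · · · · · · · · · ·
    · · · · · · · · · ·
T1:
  2·area = 98  (B↔C swapped to make it positive)
  edge (0, 2)→(16, 20): d=(16,18) inclusive
  edge (16, 20)→(7, 16): d=(-9,-4) inclusive
  edge (7, 16)→(0, 2): d=(-7,-14) inclusive
    (1,3)@(3, 7): e=[26,65,7] → #
    (2,3)@(5, 7): e=[-10,73,35] → ·
    (1,4)@(3, 9): e=[58,47,-7] → ·
    (2,4)@(5, 9): e=[22,55,21] → #
    (3,4)@(7, 9): e=[-14,63,49] → ·
    (2,5)@(5, 11): e=[54,37,7] → #
    (3,5)@(7, 11): e=[18,45,35] → #
    (4,5)@(9, 11): e=[-18,53,63] → ·
    (2,6)@(5, 13): e=[86,19,-7] → ·
    (3,6)@(7, 13): e=[50,27,21] → #
    (4,6)@(9, 13): e=[14,35,49] → #
    (5,6)@(11, 13): e=[-22,43,77] → ·
  covered (12 px):
    · · · · · · · · · ·
    · · · · · · · · · ·
    · · · · · · · · · ·
    · # · · · · · · · ·
    · · # · · · · · · ·
    · · # # · · · · · ·
    · · · # # · · · · ·
    · · · # # # · · · ·
    · · · · · # # · · ·
    · · · · · · · # · ·
    · · · · · · · · · ·
T2:
  2·area = 20
  edge (8, 16)→(4, 2): d=(-4,-14) inclusive
  edge (4, 2)→(10, 18): d=(6,16) inclusive
  edge (10, 18)→(8, 16): d=(-2,-2) inclusive
    (2,2)@(5, 5): e=[2,2,16] → #
    (3,2)@(7, 5): e=[30,-30,20] → ·
    (2,3)@(5, 7): e=[-6,14,12] → ·
    (0,4)@(1, 9): e=[-70,90,0] → ·  [on edge]
    (1,5)@(3, 11): e=[-50,70,0] → ·  [on edge]
    (3,5)@(7, 11): e=[6,6,8] → #
    (4,5)@(9, 11): e=[34,-26,12] → ·
    (2,6)@(5, 13): e=[-30,50,0] → ·  [on edge]
    (3,6)@(7, 13): e=[-2,18,4] → ·
    (3,7)@(7, 15): e=[-10,30,0] → ·  [on edge]
    (4,8)@(9, 17): e=[10,10,0] → #  [on edge]
    (5,8)@(11, 17): e=[38,-22,4] → ·
    (5,9)@(11, 19): e=[30,-10,0] → ·  [on edge]
    (6,10)@(13, 21): e=[50,-30,0] → ·  [on edge]
  covered (3 px):
    · · · · · · · · · ·
    · · · · · · · · · ·
    · · # · · · · · · ·
    · · · · · · · · · ·
    · · · · · · · · · ·
    · · · # · · · · · ·
    · · · · · · · · · ·
    · · · · · · · · · ·
    · · · · # · · · · ·
    · · · · · · · · · ·
    · · · · · · · · · ·
T3:
  2·area = 24
  edge (8, 4)→(20, 12): d=(12,8) inclusive
  edge (20, 12)→(8, 6): d=(-12,-6) inclusive
  edge (8, 6)→(8, 4): d=(0,-2) inclusive
    (4,2)@(9, 5): e=[4,18,2] → #
    (5,2)@(11, 5): e=[-12,30,6] → ·
    (4,3)@(9, 7): e=[28,-6,2] → ·
    (5,3)@(11, 7): e=[12,6,6] → #
    (6,3)@(13, 7): e=[-4,18,10] → ·
    (5,4)@(11, 9): e=[36,-18,6] → ·
    (7,4)@(15, 9): e=[4,6,14] → #
    (8,4)@(17, 9): e=[-12,18,18] → ·
    (7,5)@(15, 11): e=[28,-18,14] → ·
  covered (3 px):
    · · · · · · · · · ·
    · · · · · · · · · ·
    · · · · # · · · · ·
    · · · · · # · · · ·
    · · · · · · · # · ·
    · · · · · · · · · ·
    · · · · · · · · · ·
    · · · · · · · · · ·
    · · · · · · · · · ·
    · · · · · · · · · ·
    · · · · · · · · · ·

Answer: [[2,2],[3,5],[4,8]]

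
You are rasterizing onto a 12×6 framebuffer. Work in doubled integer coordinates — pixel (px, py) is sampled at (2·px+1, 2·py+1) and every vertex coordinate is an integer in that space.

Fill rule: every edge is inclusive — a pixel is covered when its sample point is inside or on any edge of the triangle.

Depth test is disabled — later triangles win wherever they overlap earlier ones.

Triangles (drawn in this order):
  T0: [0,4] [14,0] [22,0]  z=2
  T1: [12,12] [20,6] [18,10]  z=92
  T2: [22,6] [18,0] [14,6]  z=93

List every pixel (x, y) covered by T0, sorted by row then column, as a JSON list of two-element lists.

T0:
  2·area = 32
  edge (0, 4)→(14, 0): d=(14,-4) inclusive
  edge (14, 0)→(22, 0): d=(8,0) inclusive
  edge (22, 0)→(0, 4): d=(-22,4) inclusive
    (5,0)@(11, 1): e=[2,8,22] → █
    (6,0)@(13, 1): e=[10,8,14] → █
    (7,0)@(15, 1): e=[18,8,6] → █
    (8,0)@(17, 1): e=[26,8,-2] → ·
    (2,1)@(5, 3): e=[6,24,2] → █
    (3,1)@(7, 3): e=[14,24,-6] → ·
    (5,1)@(11, 3): e=[30,24,-22] → ·
    (6,1)@(13, 3): e=[38,24,-30] → ·
    (7,1)@(15, 3): e=[46,24,-38] → ·
    (2,2)@(5, 5): e=[34,40,-42] → ·
  covered (4 px):
    · · · · · █ █ █ · · · ·
    · · █ · · · · · · · · ·
    · · · · · · · · · · · ·
    · · · · · · · · · · · ·
    · · · · · · · · · · · ·
    · · · · · · · · · · · ·
T1:
  2·area = 20
  edge (12, 12)→(20, 6): d=(8,-6) inclusive
  edge (20, 6)→(18, 10): d=(-2,4) inclusive
  edge (18, 10)→(12, 12): d=(-6,2) inclusive
    (9,3)@(19, 7): e=[2,2,16] → █
    (10,3)@(21, 7): e=[14,-6,12] → ·
    (8,4)@(17, 9): e=[6,6,8] → █
    (9,4)@(19, 9): e=[18,-2,4] → ·
    (10,4)@(21, 9): e=[30,-10,0] → ·  [on edge]
    (7,5)@(15, 11): e=[10,10,0] → █  [on edge]
    (8,5)@(17, 11): e=[22,2,-4] → ·
  covered (3 px):
    · · · · · · · · · · · ·
    · · · · · · · · · · · ·
    · · · · · · · · · · · ·
    · · · · · · · · · █ · ·
    · · · · · · · · █ · · ·
    · · · · · · · █ · · · ·
T2:
  2·area = 48  (B↔C swapped to make it positive)
  edge (22, 6)→(14, 6): d=(-8,0) inclusive
  edge (14, 6)→(18, 0): d=(4,-6) inclusive
  edge (18, 0)→(22, 6): d=(4,6) inclusive
    (8,1)@(17, 3): e=[24,6,18] → █
    (9,1)@(19, 3): e=[24,18,6] → █
    (10,1)@(21, 3): e=[24,30,-6] → ·
    (7,2)@(15, 5): e=[8,2,38] → █
    (10,2)@(21, 5): e=[8,38,2] → █
    (11,2)@(23, 5): e=[8,50,-10] → ·
    (7,3)@(15, 7): e=[-8,10,46] → ·
    (8,3)@(17, 7): e=[-8,22,34] → ·
    (9,3)@(19, 7): e=[-8,34,22] → ·
    (10,3)@(21, 7): e=[-8,46,10] → ·
  covered (6 px):
    · · · · · · · · · · · ·
    · · · · · · · · █ █ · ·
    · · · · · · · █ █ █ █ ·
    · · · · · · · · · · · ·
    · · · · · · · · · · · ·
    · · · · · · · · · · · ·

Answer: [[5,0],[6,0],[7,0],[2,1]]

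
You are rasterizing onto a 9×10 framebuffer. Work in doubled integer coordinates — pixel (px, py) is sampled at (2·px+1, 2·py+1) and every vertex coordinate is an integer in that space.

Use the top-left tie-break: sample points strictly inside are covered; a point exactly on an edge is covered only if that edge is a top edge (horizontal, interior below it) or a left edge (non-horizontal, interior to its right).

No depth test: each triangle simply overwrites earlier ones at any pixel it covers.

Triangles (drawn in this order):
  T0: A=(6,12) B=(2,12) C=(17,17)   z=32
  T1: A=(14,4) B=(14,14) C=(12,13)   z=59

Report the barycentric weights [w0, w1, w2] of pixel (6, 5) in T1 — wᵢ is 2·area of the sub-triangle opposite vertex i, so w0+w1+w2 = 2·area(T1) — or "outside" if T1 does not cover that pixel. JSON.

T0:
  2·area = 20  (B↔C swapped to make it positive)
  edge (6, 12)→(17, 17): d=(11,5) right/bottom  bias=-1
  edge (17, 17)→(2, 12): d=(-15,-5) top-left  bias=+0
  edge (2, 12)→(6, 12): d=(4,0) top-left  bias=+0
    (2,6)@(5, 13): e=[16,0,4] → #  [on edge]
    (3,6)@(7, 13): e=[6,10,4] → #
    (4,6)@(9, 13): e=[-4,20,4] → ·
    (2,7)@(5, 15): e=[38,-30,12] → ·
    (3,7)@(7, 15): e=[28,-20,12] → ·
    (5,7)@(11, 15): e=[8,0,12] → #  [on edge]
    (6,7)@(13, 15): e=[-2,10,12] → ·
    (5,8)@(11, 17): e=[30,-30,20] → ·
    (8,8)@(17, 17): e=[0,0,20] → ·  [on edge]
  covered (3 px):
    · · · · · · · · ·
    · · · · · · · · ·
    · · · · · · · · ·
    · · · · · · · · ·
    · · · · · · · · ·
    · · · · · · · · ·
    · · # # · · · · ·
    · · · · · # · · ·
    · · · · · · · · ·
    · · · · · · · · ·
T1:
  2·area = 20
  edge (14, 4)→(14, 14): d=(0,10) right/bottom  bias=-1
  edge (14, 14)→(12, 13): d=(-2,-1) top-left  bias=+0
  edge (12, 13)→(14, 4): d=(2,-9) top-left  bias=+0
    (6,4)@(13, 9): e=[10,9,1] → #
    (7,4)@(15, 9): e=[-10,11,19] → ·
    (6,5)@(13, 11): e=[10,5,5] → #
    (7,5)@(15, 11): e=[-10,7,23] → ·
    (6,6)@(13, 13): e=[10,1,9] → #
    (7,6)@(15, 13): e=[-10,3,27] → ·
    (6,7)@(13, 15): e=[10,-3,13] → ·
  covered (3 px):
    · · · · · · · · ·
    · · · · · · · · ·
    · · · · · · · · ·
    · · · · · · · · ·
    · · · · · · # · ·
    · · · · · · # · ·
    · · · · · · # · ·
    · · · · · · · · ·
    · · · · · · · · ·
    · · · · · · · · ·

Final: [5,5,10]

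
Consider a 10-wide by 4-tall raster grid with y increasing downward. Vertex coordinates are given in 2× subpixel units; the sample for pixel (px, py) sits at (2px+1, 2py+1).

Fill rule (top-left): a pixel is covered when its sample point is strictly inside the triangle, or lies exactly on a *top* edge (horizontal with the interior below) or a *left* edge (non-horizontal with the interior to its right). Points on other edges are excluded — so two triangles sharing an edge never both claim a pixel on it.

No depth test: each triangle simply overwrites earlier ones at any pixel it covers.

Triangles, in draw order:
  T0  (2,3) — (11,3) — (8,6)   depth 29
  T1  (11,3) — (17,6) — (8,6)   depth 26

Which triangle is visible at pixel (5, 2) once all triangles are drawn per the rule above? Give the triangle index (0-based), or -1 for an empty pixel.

T0:
  2·area = 27
  edge (2, 3)→(11, 3): d=(9,0) top-left  bias=+0
  edge (11, 3)→(8, 6): d=(-3,3) right/bottom  bias=-1
  edge (8, 6)→(2, 3): d=(-6,-3) top-left  bias=+0
    (6,0)@(13, 1): e=[-18,0,45] → .  [on edge]
    (0,1)@(1, 3): e=[0,30,-3] → .  [on edge]
    (1,1)@(3, 3): e=[0,24,3] → X  [on edge]
    (2,1)@(5, 3): e=[0,18,9] → X  [on edge]
    (3,1)@(7, 3): e=[0,12,15] → X  [on edge]
    (4,1)@(9, 3): e=[0,6,21] → X  [on edge]
    (5,1)@(11, 3): e=[0,0,27] → .  [on edge]
    (6,1)@(13, 3): e=[0,-6,33] → .  [on edge]
    (7,1)@(15, 3): e=[0,-12,39] → .  [on edge]
    (8,1)@(17, 3): e=[0,-18,45] → .  [on edge]
    (9,1)@(19, 3): e=[0,-24,51] → .  [on edge]
    (1,2)@(3, 5): e=[18,18,-9] → .
    (4,2)@(9, 5): e=[18,0,9] → .  [on edge]
    (3,3)@(7, 7): e=[36,0,-9] → .  [on edge]
  covered (5 px):
    . . . . . . . . . .
    . X X X X . . . . .
    . . . X . . . . . .
    . . . . . . . . . .
T1:
  2·area = 27
  edge (11, 3)→(17, 6): d=(6,3) right/bottom  bias=-1
  edge (17, 6)→(8, 6): d=(-9,0) right/bottom  bias=-1
  edge (8, 6)→(11, 3): d=(3,-3) top-left  bias=+0
    (3,0)@(7, 1): e=[0,45,-18] → .  [on edge]
    (6,0)@(13, 1): e=[-18,45,0] → .  [on edge]
    (5,1)@(11, 3): e=[0,27,0] → .  [on edge]
    (4,2)@(9, 5): e=[18,9,0] → X  [on edge]
    (5,2)@(11, 5): e=[12,9,6] → X
    (6,2)@(13, 5): e=[6,9,12] → X
    (7,2)@(15, 5): e=[0,9,18] → .  [on edge]
    (3,3)@(7, 7): e=[36,-9,0] → .  [on edge]
    (4,3)@(9, 7): e=[30,-9,6] → .
    (5,3)@(11, 7): e=[24,-9,12] → .
    (6,3)@(13, 7): e=[18,-9,18] → .
    (9,3)@(19, 7): e=[0,-9,36] → .  [on edge]
  covered (3 px):
    . . . . . . . . . .
    . . . . . . . . . .
    . . . . X X X . . .
    . . . . . . . . . .

Z-buffer (winner per pixel, '.' = empty):
  . . . . . . . . . .
  . 0 0 0 0 . . . . .
  . . . 0 1 1 1 . . .
  . . . . . . . . . .

Answer: 1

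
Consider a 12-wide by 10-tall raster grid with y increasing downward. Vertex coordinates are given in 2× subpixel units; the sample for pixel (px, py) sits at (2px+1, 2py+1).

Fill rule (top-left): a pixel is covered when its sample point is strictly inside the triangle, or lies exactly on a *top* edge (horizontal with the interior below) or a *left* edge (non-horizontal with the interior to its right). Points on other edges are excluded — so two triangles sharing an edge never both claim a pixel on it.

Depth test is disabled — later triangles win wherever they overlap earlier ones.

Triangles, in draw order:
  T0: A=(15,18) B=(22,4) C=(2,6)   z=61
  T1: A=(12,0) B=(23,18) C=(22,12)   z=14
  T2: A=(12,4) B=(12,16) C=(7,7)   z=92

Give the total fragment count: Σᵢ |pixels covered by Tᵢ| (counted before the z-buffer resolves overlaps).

T0:
  2·area = 266  (B↔C swapped to make it positive)
  edge (15, 18)→(2, 6): d=(-13,-12) top-left  bias=+0
  edge (2, 6)→(22, 4): d=(20,-2) top-left  bias=+0
  edge (22, 4)→(15, 18): d=(-7,14) right/bottom  bias=-1
    (6,2)@(13, 5): e=[145,2,119] → █
    (7,2)@(15, 5): e=[169,6,91] → █
    (8,2)@(17, 5): e=[193,10,63] → █
    (9,2)@(19, 5): e=[217,14,35] → █
    (10,2)@(21, 5): e=[241,18,7] → █
    (11,2)@(23, 5): e=[265,22,-21] → ·
    (2,3)@(5, 7): e=[23,26,217] → █
    (3,3)@(7, 7): e=[47,30,189] → █
    (4,3)@(9, 7): e=[71,34,161] → █
    (5,3)@(11, 7): e=[95,38,133] → █
    (10,3)@(21, 7): e=[215,58,-7] → ·
    (2,4)@(5, 9): e=[-3,66,203] → ·
  covered (32 px):
    · · · · · · · · · · · ·
    · · · · · · · · · · · ·
    · · · · · · █ █ █ █ █ ·
    · · █ █ █ █ █ █ █ █ · ·
    · · · █ █ █ █ █ █ █ · ·
    · · · · █ █ █ █ █ · · ·
    · · · · · █ █ █ █ · · ·
    · · · · · · █ █ · · · ·
    · · · · · · · █ · · · ·
    · · · · · · · · · · · ·
T1:
  2·area = 48  (B↔C swapped to make it positive)
  edge (12, 0)→(22, 12): d=(10,12) right/bottom  bias=-1
  edge (22, 12)→(23, 18): d=(1,6) right/bottom  bias=-1
  edge (23, 18)→(12, 0): d=(-11,-18) top-left  bias=+0
    (8,3)@(17, 7): e=[10,25,13] → █
    (9,3)@(19, 7): e=[-14,13,49] → ·
    (8,4)@(17, 9): e=[30,27,-9] → ·
    (9,4)@(19, 9): e=[6,15,27] → █
    (10,4)@(21, 9): e=[-18,3,63] → ·
    (9,5)@(19, 11): e=[26,17,5] → █
    (10,5)@(21, 11): e=[2,5,41] → █
    (11,5)@(23, 11): e=[-22,-7,77] → ·
    (9,6)@(19, 13): e=[46,19,-17] → ·
    (10,6)@(21, 13): e=[22,7,19] → █
    (11,6)@(23, 13): e=[-2,-5,55] → ·
    (10,7)@(21, 15): e=[42,9,-3] → ·
  covered (5 px):
    · · · · · · · · · · · ·
    · · · · · · · · · · · ·
    · · · · · · · · · · · ·
    · · · · · · · · █ · · ·
    · · · · · · · · · █ · ·
    · · · · · · · · · █ █ ·
    · · · · · · · · · · █ ·
    · · · · · · · · · · · ·
    · · · · · · · · · · · ·
    · · · · · · · · · · · ·
T2:
  2·area = 60
  edge (12, 4)→(12, 16): d=(0,12) right/bottom  bias=-1
  edge (12, 16)→(7, 7): d=(-5,-9) top-left  bias=+0
  edge (7, 7)→(12, 4): d=(5,-3) top-left  bias=+0
    (8,0)@(17, 1): e=[-60,120,0] → ·  [on edge]
    (5,2)@(11, 5): e=[12,46,2] → █
    (6,2)@(13, 5): e=[-12,64,8] → ·
    (3,3)@(7, 7): e=[60,0,0] → █  [on edge]
    (4,3)@(9, 7): e=[36,18,6] → █
    (6,3)@(13, 7): e=[-12,54,18] → ·
    (3,4)@(7, 9): e=[60,-10,10] → ·
    (4,4)@(9, 9): e=[36,8,16] → █
    (6,4)@(13, 9): e=[-12,44,28] → ·
    (4,5)@(9, 11): e=[36,-2,26] → ·
    (5,5)@(11, 11): e=[12,16,32] → █
    (6,5)@(13, 11): e=[-12,34,38] → ·
  covered (8 px):
    · · · · · · · · · · · ·
    · · · · · · · · · · · ·
    · · · · · █ · · · · · ·
    · · · █ █ █ · · · · · ·
    · · · · █ █ · · · · · ·
    · · · · · █ · · · · · ·
    · · · · · █ · · · · · ·
    · · · · · · · · · · · ·
    · · · · · · · · · · · ·
    · · · · · · · · · · · ·

Answer: 45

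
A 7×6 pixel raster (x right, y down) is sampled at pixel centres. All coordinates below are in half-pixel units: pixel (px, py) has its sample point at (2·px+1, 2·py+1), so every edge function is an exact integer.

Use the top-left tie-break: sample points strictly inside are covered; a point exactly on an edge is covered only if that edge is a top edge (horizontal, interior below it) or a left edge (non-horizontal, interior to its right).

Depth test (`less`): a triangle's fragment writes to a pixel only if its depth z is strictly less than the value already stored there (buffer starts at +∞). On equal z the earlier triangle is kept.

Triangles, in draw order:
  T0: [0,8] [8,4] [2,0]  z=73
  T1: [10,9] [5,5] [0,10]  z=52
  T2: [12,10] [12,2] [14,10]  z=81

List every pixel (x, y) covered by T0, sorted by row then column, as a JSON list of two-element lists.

T0:
  2·area = 56  (B↔C swapped to make it positive)
  edge (0, 8)→(2, 0): d=(2,-8) top-left  bias=+0
  edge (2, 0)→(8, 4): d=(6,4) right/bottom  bias=-1
  edge (8, 4)→(0, 8): d=(-8,4) right/bottom  bias=-1
    (1,0)@(3, 1): e=[10,2,44] → #
    (2,0)@(5, 1): e=[26,-6,36] → ·
    (1,1)@(3, 3): e=[14,14,28] → #
    (2,1)@(5, 3): e=[30,6,20] → #
    (3,1)@(7, 3): e=[46,-2,12] → ·
    (0,2)@(1, 5): e=[2,34,20] → #
    (3,2)@(7, 5): e=[50,10,-4] → ·
    (0,3)@(1, 7): e=[6,46,4] → #
    (1,3)@(3, 7): e=[22,38,-4] → ·
    (2,3)@(5, 7): e=[38,30,-12] → ·
    (0,4)@(1, 9): e=[10,58,-12] → ·
  covered (7 px):
    · # · · · · ·
    · # # · · · ·
    # # # · · · ·
    # · · · · · ·
    · · · · · · ·
    · · · · · · ·
T1:
  2·area = 45  (B↔C swapped to make it positive)
  edge (10, 9)→(0, 10): d=(-10,1) right/bottom  bias=-1
  edge (0, 10)→(5, 5): d=(5,-5) top-left  bias=+0
  edge (5, 5)→(10, 9): d=(5,4) right/bottom  bias=-1
    (4,0)@(9, 1): e=[81,0,-36] → ·  [on edge]
    (3,1)@(7, 3): e=[63,0,-18] → ·  [on edge]
    (2,2)@(5, 5): e=[45,0,0] → ·  [on edge]
    (1,3)@(3, 7): e=[27,0,18] → #  [on edge]
    (2,3)@(5, 7): e=[25,10,10] → #
    (3,3)@(7, 7): e=[23,20,2] → #
    (4,3)@(9, 7): e=[21,30,-6] → ·
    (0,4)@(1, 9): e=[9,0,36] → #  [on edge]
    (4,4)@(9, 9): e=[1,40,4] → #
    (5,4)@(11, 9): e=[-1,50,-4] → ·
    (0,5)@(1, 11): e=[-11,10,46] → ·
    (1,5)@(3, 11): e=[-13,20,38] → ·
  covered (8 px):
    · · · · · · ·
    · · · · · · ·
    · · · · · · ·
    · # # # · · ·
    # # # # # · ·
    · · · · · · ·
T2:
  2·area = 16
  edge (12, 10)→(12, 2): d=(0,-8) top-left  bias=+0
  edge (12, 2)→(14, 10): d=(2,8) right/bottom  bias=-1
  edge (14, 10)→(12, 10): d=(-2,0) right/bottom  bias=-1
    (6,3)@(13, 7): e=[8,2,6] → #
    (6,4)@(13, 9): e=[8,6,2] → #
    (6,5)@(13, 11): e=[8,10,-2] → ·
  covered (2 px):
    · · · · · · ·
    · · · · · · ·
    · · · · · · ·
    · · · · · · #
    · · · · · · #
    · · · · · · ·

Final: [[1,0],[1,1],[2,1],[0,2],[1,2],[2,2],[0,3]]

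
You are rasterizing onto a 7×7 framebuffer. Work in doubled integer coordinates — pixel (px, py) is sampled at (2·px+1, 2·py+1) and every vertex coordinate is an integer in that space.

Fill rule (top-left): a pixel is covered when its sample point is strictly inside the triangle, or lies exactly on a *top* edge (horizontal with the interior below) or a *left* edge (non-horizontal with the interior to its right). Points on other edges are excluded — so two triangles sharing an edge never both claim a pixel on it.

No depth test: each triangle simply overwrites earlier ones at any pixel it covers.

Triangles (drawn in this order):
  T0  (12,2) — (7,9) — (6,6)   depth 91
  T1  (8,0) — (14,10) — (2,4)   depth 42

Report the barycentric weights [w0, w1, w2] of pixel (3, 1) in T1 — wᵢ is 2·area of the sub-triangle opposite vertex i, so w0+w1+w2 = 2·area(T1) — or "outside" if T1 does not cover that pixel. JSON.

T0:
  2·area = 22
  edge (12, 2)→(7, 9): d=(-5,7) right/bottom  bias=-1
  edge (7, 9)→(6, 6): d=(-1,-3) top-left  bias=+0
  edge (6, 6)→(12, 2): d=(6,-4) top-left  bias=+0
    (2,1)@(5, 3): e=[44,0,-22] → .  [on edge]
    (5,1)@(11, 3): e=[2,18,2] → X
    (6,1)@(13, 3): e=[-12,24,10] → .
    (4,2)@(9, 5): e=[6,10,6] → X
    (5,2)@(11, 5): e=[-8,16,14] → .
    (3,3)@(7, 7): e=[10,2,10] → X
    (4,3)@(9, 7): e=[-4,8,18] → .
    (3,4)@(7, 9): e=[0,0,22] → .  [on edge]
  covered (3 px):
    . . . . . . .
    . . . . . X .
    . . . . X . .
    . . . X . . .
    . . . . . . .
    . . . . . . .
    . . . . . . .
T1:
  2·area = 84
  edge (8, 0)→(14, 10): d=(6,10) right/bottom  bias=-1
  edge (14, 10)→(2, 4): d=(-12,-6) top-left  bias=+0
  edge (2, 4)→(8, 0): d=(6,-4) top-left  bias=+0
    (3,0)@(7, 1): e=[16,66,2] → X
    (4,0)@(9, 1): e=[-4,78,10] → .
    (2,1)@(5, 3): e=[48,30,6] → X
    (4,1)@(9, 3): e=[8,54,22] → X
    (5,1)@(11, 3): e=[-12,66,30] → .
    (2,2)@(5, 5): e=[60,6,18] → X
    (5,2)@(11, 5): e=[0,42,42] → .  [on edge]
    (2,3)@(5, 7): e=[72,-18,30] → .
    (3,3)@(7, 7): e=[52,-6,38] → .
    (4,3)@(9, 7): e=[32,6,46] → X
    (5,3)@(11, 7): e=[12,18,54] → X
    (6,3)@(13, 7): e=[-8,30,62] → .
  covered (10 px):
    . . . X . . .
    . . X X X . .
    . . X X X . .
    . . . . X X .
    . . . . . . X
    . . . . . . .
    . . . . . . .

Answer: [42,14,28]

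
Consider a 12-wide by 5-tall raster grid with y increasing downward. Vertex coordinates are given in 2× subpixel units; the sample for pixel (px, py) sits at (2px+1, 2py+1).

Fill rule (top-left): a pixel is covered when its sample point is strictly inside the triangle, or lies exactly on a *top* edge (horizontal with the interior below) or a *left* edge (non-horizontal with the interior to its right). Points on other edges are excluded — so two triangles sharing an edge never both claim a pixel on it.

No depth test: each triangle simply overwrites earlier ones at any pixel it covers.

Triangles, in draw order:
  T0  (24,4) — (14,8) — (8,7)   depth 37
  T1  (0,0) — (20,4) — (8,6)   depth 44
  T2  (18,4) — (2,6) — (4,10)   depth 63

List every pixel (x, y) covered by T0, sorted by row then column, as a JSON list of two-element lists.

T0:
  2·area = 34
  edge (24, 4)→(14, 8): d=(-10,4) right/bottom  bias=-1
  edge (14, 8)→(8, 7): d=(-6,-1) top-left  bias=+0
  edge (8, 7)→(24, 4): d=(16,-3) top-left  bias=+0
    (9,2)@(19, 5): e=[10,23,1] → #
    (10,2)@(21, 5): e=[2,25,7] → #
    (11,2)@(23, 5): e=[-6,27,13] → ·
    (4,3)@(9, 7): e=[30,1,3] → #
    (5,3)@(11, 7): e=[22,3,9] → #
    (6,3)@(13, 7): e=[14,5,15] → #
    (7,3)@(15, 7): e=[6,7,21] → #
    (8,3)@(17, 7): e=[-2,9,27] → ·
    (9,3)@(19, 7): e=[-10,11,33] → ·
    (10,3)@(21, 7): e=[-18,13,39] → ·
    (4,4)@(9, 9): e=[10,-11,35] → ·
    (5,4)@(11, 9): e=[2,-9,41] → ·
  covered (6 px):
    · · · · · · · · · · · ·
    · · · · · · · · · · · ·
    · · · · · · · · · # # ·
    · · · · # # # # · · · ·
    · · · · · · · · · · · ·
T1:
  2·area = 88
  edge (0, 0)→(20, 4): d=(20,4) right/bottom  bias=-1
  edge (20, 4)→(8, 6): d=(-12,2) right/bottom  bias=-1
  edge (8, 6)→(0, 0): d=(-8,-6) top-left  bias=+0
    (1,0)@(3, 1): e=[8,70,10] → #
    (2,0)@(5, 1): e=[0,66,22] → ·  [on edge]
    (1,1)@(3, 3): e=[48,46,-6] → ·
    (2,1)@(5, 3): e=[40,42,6] → #
    (3,1)@(7, 3): e=[32,38,18] → #
    (4,1)@(9, 3): e=[24,34,30] → #
    (5,1)@(11, 3): e=[16,30,42] → #
    (6,1)@(13, 3): e=[8,26,54] → #
    (7,1)@(15, 3): e=[0,22,66] → ·  [on edge]
    (2,2)@(5, 5): e=[80,18,-10] → ·
    (3,2)@(7, 5): e=[72,14,2] → #
    (7,2)@(15, 5): e=[40,-2,50] → ·
  covered (10 px):
    · # · · · · · · · · · ·
    · · # # # # # · · · · ·
    · · · # # # # · · · · ·
    · · · · · · · · · · · ·
    · · · · · · · · · · · ·
T2:
  2·area = 68  (B↔C swapped to make it positive)
  edge (18, 4)→(4, 10): d=(-14,6) right/bottom  bias=-1
  edge (4, 10)→(2, 6): d=(-2,-4) top-left  bias=+0
  edge (2, 6)→(18, 4): d=(16,-2) top-left  bias=+0
    (5,2)@(11, 5): e=[28,38,2] → #
    (6,2)@(13, 5): e=[16,46,6] → #
    (7,2)@(15, 5): e=[4,54,10] → #
    (8,2)@(17, 5): e=[-8,62,14] → ·
    (1,3)@(3, 7): e=[48,2,18] → #
    (2,3)@(5, 7): e=[36,10,22] → #
    (3,3)@(7, 7): e=[24,18,26] → #
    (4,3)@(9, 7): e=[12,26,30] → #
    (5,3)@(11, 7): e=[0,34,34] → ·  [on edge]
    (6,3)@(13, 7): e=[-12,42,38] → ·
    (7,3)@(15, 7): e=[-24,50,42] → ·
    (1,4)@(3, 9): e=[20,-2,50] → ·
  covered (8 px):
    · · · · · · · · · · · ·
    · · · · · · · · · · · ·
    · · · · · # # # · · · ·
    · # # # # · · · · · · ·
    · · # · · · · · · · · ·

Answer: [[9,2],[10,2],[4,3],[5,3],[6,3],[7,3]]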